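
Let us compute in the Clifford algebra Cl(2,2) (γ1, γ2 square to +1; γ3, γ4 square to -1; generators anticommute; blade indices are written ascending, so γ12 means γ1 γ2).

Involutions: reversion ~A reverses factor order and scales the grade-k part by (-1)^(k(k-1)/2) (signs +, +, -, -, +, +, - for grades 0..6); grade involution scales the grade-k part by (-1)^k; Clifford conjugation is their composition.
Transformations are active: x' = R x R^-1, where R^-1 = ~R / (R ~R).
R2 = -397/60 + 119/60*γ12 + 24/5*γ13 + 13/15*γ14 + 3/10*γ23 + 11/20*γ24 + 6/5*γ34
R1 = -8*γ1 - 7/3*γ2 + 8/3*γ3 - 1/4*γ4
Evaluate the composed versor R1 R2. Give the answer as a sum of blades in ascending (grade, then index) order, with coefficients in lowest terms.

Distribute over the terms of R1 (each basis-blade product reordered to ascending indices, repeated generators contracted through their squares):
(-8*γ1) R2 = 794/15*γ1 - 238/15*γ2 - 192/5*γ3 - 104/15*γ4 - 12/5*γ123 - 22/5*γ124 - 48/5*γ134
(-7/3*γ2) R2 = 833/180*γ1 + 2779/180*γ2 - 7/10*γ3 - 77/60*γ4 + 56/5*γ123 + 91/45*γ124 - 14/5*γ234
(8/3*γ3) R2 = 64/5*γ1 + 4/5*γ2 - 794/45*γ3 - 16/5*γ4 + 238/45*γ123 - 104/45*γ134 - 22/15*γ234
(-1/4*γ4) R2 = -13/60*γ1 - 11/80*γ2 - 3/10*γ3 + 397/240*γ4 - 119/240*γ124 - 6/5*γ134 - 3/40*γ234
Summing the partial products and collecting blades:
Answer: 6313/90*γ1 + 169/720*γ2 - 2567/45*γ3 - 781/80*γ4 + 634/45*γ123 - 2069/720*γ124 - 118/9*γ134 - 521/120*γ234


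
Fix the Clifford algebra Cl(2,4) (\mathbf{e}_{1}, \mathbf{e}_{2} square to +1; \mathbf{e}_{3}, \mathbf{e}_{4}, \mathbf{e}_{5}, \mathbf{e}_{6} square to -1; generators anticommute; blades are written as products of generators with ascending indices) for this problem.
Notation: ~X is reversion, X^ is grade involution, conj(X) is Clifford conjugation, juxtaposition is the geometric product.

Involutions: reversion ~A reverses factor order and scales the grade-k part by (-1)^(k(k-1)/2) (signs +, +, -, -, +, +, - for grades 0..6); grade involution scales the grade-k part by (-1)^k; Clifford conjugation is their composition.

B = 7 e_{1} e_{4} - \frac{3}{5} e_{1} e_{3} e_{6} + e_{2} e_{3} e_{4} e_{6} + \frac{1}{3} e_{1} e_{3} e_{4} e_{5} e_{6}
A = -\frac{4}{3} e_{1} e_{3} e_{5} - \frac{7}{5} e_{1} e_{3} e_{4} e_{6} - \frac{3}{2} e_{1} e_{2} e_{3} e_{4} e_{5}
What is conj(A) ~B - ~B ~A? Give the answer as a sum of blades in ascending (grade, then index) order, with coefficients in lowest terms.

first term: \frac{21}{25} e_{4} - \frac{7}{15} e_{5} + \frac{7}{5} e_{1} e_{2} + \frac{1}{2} e_{2} e_{6} - \frac{49}{5} e_{3} e_{6} - \frac{4}{9} e_{4} e_{6} - \frac{4}{5} e_{5} e_{6} + \frac{3}{2} e_{1} e_{5} e_{6} - \frac{21}{2} e_{2} e_{3} e_{5} - \frac{28}{3} e_{3} e_{4} e_{5} - \frac{9}{10} e_{2} e_{4} e_{5} e_{6} + \frac{4}{3} e_{1} e_{2} e_{4} e_{5} e_{6}
second term: -\frac{21}{25} e_{4} - \frac{7}{15} e_{5} - \frac{7}{5} e_{1} e_{2} + \frac{1}{2} e_{2} e_{6} - \frac{49}{5} e_{3} e_{6} + \frac{4}{9} e_{4} e_{6} - \frac{4}{5} e_{5} e_{6} + \frac{3}{2} e_{1} e_{5} e_{6} + \frac{21}{2} e_{2} e_{3} e_{5} - \frac{28}{3} e_{3} e_{4} e_{5} - \frac{9}{10} e_{2} e_{4} e_{5} e_{6} + \frac{4}{3} e_{1} e_{2} e_{4} e_{5} e_{6}
Answer: \frac{42}{25} e_{4} + \frac{14}{5} e_{1} e_{2} - \frac{8}{9} e_{4} e_{6} - 21 e_{2} e_{3} e_{5}


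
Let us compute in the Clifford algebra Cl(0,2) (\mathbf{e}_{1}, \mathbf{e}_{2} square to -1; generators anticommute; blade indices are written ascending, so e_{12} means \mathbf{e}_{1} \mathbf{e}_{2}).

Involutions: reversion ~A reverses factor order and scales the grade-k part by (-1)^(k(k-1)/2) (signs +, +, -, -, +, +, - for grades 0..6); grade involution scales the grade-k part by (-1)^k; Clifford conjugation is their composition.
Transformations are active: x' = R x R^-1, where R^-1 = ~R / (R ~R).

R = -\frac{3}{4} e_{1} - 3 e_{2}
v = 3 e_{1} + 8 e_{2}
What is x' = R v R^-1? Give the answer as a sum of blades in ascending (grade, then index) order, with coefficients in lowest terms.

~R = -\frac{3}{4} e_{1} - 3 e_{2}, and R ~R = -\frac{153}{16}, so R^-1 = ~R / (-\frac{153}{16}).
R v = \frac{105}{4} + 3 e_{12}
Answer: \frac{19}{17} e_{1} + \frac{144}{17} e_{2}


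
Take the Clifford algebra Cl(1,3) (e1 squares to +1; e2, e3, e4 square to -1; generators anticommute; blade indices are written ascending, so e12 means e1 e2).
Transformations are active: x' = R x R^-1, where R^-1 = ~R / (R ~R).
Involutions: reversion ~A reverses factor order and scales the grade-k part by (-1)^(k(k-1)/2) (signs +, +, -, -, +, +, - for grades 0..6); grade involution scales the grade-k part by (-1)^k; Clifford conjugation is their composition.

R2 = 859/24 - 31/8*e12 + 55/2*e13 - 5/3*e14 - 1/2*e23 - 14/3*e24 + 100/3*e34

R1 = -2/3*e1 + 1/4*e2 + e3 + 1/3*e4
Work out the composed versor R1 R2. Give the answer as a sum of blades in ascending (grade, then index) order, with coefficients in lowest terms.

Distribute over the terms of R1 (each basis-blade product reordered to ascending indices, repeated generators contracted through their squares):
(-2/3*e1) R2 = -859/36*e1 + 31/12*e2 - 55/3*e3 + 10/9*e4 + 1/3*e123 + 28/9*e124 - 200/9*e134
(1/4*e2) R2 = -31/32*e1 + 859/96*e2 + 1/8*e3 + 7/6*e4 - 55/8*e123 + 5/12*e124 + 25/3*e234
(e3) R2 = 55/2*e1 - 1/2*e2 + 859/24*e3 - 100/3*e4 - 31/8*e123 + 5/3*e134 + 14/3*e234
(1/3*e4) R2 = -5/9*e1 - 14/9*e2 + 100/9*e3 + 859/72*e4 - 31/24*e124 + 55/6*e134 - 1/6*e234
Summing the partial products and collecting blades:
Answer: 203/96*e1 + 2729/288*e2 + 1033/36*e3 - 153/8*e4 - 125/12*e123 + 161/72*e124 - 205/18*e134 + 77/6*e234


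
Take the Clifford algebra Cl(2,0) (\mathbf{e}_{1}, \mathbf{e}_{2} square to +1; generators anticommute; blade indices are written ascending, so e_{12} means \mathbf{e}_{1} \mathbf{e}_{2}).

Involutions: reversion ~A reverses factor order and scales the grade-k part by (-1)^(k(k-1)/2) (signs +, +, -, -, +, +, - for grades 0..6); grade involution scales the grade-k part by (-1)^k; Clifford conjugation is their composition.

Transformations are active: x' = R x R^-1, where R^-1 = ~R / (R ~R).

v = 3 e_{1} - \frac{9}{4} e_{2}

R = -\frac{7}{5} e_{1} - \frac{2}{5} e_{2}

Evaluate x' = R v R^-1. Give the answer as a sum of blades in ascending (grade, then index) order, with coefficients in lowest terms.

~R = -\frac{7}{5} e_{1} - \frac{2}{5} e_{2}, and R ~R = \frac{53}{25}, so R^-1 = ~R / (\frac{53}{25}).
R v = -\frac{33}{10} + \frac{87}{20} e_{12}
Answer: \frac{72}{53} e_{1} + \frac{741}{212} e_{2}


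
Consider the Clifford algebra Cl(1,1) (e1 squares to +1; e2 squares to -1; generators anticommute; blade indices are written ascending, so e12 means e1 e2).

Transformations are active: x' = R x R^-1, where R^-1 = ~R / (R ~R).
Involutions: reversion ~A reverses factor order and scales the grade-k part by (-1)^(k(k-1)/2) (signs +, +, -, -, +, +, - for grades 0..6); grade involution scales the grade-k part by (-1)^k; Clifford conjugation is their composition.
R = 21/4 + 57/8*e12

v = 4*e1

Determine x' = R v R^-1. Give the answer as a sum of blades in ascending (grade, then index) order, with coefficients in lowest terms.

~R = 21/4 - 57/8*e12, and R ~R = -1485/64, so R^-1 = ~R / (-1485/64).
R v = 21*e1 - 57/2*e2
Answer: -2228/165*e1 + 2128/165*e2


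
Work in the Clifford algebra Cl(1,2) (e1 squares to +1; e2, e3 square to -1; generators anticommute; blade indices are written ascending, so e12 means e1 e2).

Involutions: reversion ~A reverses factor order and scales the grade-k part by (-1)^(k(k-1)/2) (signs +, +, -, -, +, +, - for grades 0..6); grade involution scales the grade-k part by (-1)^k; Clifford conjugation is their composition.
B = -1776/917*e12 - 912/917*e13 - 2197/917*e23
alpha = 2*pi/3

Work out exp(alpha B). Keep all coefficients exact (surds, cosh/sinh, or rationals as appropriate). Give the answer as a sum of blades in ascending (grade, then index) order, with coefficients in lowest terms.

B^2 term by term: the squares give (-1776/917)^2*(e12)^2 + (-912/917)^2*(e13)^2 + (-2197/917)^2*(e23)^2 = 3154176/840889*(+1) + 831744/840889*(+1) + 4826809/840889*(-1) = -1 (each basis 2-blade squares to minus the product of its generators' squares); cross terms between blades sharing an index anticommute and cancel. So B^2 = -1.
B^2 = -1 — circular case — the even/odd split gives cos and sin: l = 1, alpha*l = 2*pi/3, so exp(alpha B) = cos(2*pi/3) + (sin(2*pi/3)/1)*B = -1/2 + (sqrt(3)/2)*B.
Answer: -1/2 - 888*sqrt(3)/917*e12 - 456*sqrt(3)/917*e13 - 2197*sqrt(3)/1834*e23


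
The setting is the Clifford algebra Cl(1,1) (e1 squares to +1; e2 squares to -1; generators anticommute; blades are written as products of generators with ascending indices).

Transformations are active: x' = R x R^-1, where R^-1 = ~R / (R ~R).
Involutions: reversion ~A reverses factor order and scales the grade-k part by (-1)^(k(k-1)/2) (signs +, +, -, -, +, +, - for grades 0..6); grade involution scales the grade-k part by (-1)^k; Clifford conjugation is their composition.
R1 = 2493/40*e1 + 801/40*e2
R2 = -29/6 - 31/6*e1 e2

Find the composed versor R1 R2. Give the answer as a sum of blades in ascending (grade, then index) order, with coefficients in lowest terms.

Distribute over the terms of R1 (each basis-blade product reordered to ascending indices, repeated generators contracted through their squares):
(2493/40*e1) R2 = -24099/80*e1 - 25761/80*e2
(801/40*e2) R2 = -8277/80*e1 - 7743/80*e2
Summing the partial products and collecting blades:
Answer: -4047/10*e1 - 2094/5*e2


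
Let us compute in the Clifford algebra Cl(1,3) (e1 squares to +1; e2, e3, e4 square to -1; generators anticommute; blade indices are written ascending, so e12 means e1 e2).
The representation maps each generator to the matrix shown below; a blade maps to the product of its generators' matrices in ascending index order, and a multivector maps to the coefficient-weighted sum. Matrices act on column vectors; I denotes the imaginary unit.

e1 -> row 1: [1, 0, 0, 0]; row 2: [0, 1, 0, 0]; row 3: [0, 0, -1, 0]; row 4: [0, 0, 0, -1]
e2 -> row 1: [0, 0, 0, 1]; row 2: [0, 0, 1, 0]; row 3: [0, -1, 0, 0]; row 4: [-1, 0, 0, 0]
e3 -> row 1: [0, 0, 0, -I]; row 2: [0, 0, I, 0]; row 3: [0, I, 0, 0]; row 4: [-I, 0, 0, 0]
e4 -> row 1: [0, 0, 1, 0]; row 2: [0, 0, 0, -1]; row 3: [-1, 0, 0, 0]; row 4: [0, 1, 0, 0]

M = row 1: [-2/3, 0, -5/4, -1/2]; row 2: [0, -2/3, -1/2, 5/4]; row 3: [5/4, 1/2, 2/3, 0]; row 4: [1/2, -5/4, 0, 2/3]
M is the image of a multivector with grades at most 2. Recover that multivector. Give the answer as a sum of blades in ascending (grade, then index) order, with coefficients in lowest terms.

Method: the blade images are trace-orthogonal — tr(rho(e_A) rho(e_B)^-1) = 4 if A = B and 0 otherwise — and rho(e_A)^-1 = (e_A)^2 * rho(e_A) with (e_A)^2 = +1 or -1, so the coefficient of e_A in the preimage is (e_A)^2 * tr(M rho(e_A))/4.
Nonzero projections over blades of grade <= 2: e1: (e1)^2 = +1, tr(M rho(e1)) = -8/3, coefficient -2/3; e2: (e2)^2 = -1, tr(M rho(e2)) = 2, coefficient -1/2; e4: (e4)^2 = -1, tr(M rho(e4)) = 5, coefficient -5/4. Every other blade of grade <= 2 projects to 0.
Answer: -2/3*e1 - 1/2*e2 - 5/4*e4


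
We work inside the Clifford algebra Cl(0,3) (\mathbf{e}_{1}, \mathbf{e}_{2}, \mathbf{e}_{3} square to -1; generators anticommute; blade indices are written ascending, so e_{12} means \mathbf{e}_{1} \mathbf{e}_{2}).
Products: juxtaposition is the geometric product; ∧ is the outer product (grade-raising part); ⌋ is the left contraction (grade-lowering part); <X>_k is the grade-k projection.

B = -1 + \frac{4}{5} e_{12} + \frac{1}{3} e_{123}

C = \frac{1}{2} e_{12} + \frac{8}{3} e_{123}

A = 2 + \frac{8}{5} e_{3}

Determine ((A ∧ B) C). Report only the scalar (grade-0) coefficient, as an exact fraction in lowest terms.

step 1: -2 - \frac{8}{5} e_{3} + \frac{8}{5} e_{12} + \frac{146}{75} e_{123}
step 2: \frac{988}{225} - \frac{131}{25} e_{3} + \frac{49}{15} e_{12} - \frac{92}{15} e_{123}
Answer: \frac{988}{225}


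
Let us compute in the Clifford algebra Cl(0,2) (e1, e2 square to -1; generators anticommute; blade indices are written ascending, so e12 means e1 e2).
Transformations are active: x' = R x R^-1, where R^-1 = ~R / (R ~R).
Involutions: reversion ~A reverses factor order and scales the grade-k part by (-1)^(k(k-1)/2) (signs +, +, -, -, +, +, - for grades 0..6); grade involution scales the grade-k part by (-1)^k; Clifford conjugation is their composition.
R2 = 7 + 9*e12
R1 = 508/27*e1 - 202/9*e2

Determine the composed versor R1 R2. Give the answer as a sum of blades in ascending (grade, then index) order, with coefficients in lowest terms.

Distribute over the terms of R1 (each basis-blade product reordered to ascending indices, repeated generators contracted through their squares):
(508/27*e1) R2 = 3556/27*e1 - 508/3*e2
(-202/9*e2) R2 = -202*e1 - 1414/9*e2
Summing the partial products and collecting blades:
Answer: -1898/27*e1 - 2938/9*e2


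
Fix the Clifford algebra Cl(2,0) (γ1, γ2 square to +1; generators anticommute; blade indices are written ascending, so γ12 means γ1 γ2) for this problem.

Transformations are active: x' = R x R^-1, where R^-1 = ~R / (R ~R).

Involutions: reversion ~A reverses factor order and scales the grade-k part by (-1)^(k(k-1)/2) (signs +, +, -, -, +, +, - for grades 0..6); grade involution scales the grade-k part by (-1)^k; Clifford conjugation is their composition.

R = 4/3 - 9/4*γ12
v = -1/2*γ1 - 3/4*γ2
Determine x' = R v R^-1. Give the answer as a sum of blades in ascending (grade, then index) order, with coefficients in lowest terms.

~R = 4/3 + 9/4*γ12, and R ~R = 985/144, so R^-1 = ~R / (985/144).
R v = 49/48*γ1 - 17/8*γ2
Answer: 1769/1970*γ1 - 309/3940*γ2


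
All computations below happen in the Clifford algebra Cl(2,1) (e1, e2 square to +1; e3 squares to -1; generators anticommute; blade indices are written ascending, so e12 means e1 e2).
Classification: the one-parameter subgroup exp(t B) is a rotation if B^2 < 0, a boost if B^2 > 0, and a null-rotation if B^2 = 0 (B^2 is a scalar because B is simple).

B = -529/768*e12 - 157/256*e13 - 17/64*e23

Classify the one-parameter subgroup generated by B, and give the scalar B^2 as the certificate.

B^2 term by term: the squares give (-529/768)^2*(e12)^2 + (-157/256)^2*(e13)^2 + (-17/64)^2*(e23)^2 = 279841/589824*(-1) + 24649/65536*(+1) + 289/4096*(+1) = -1/36 (each basis 2-blade squares to minus the product of its generators' squares); cross terms between blades sharing an index anticommute and cancel. So B^2 = -1/36.
Answer: rotation, certificate B^2 = -1/36. Why this suffices: the scalar -1/36 survives any versor conjugation, so its sign alone determines the class however B is presented.


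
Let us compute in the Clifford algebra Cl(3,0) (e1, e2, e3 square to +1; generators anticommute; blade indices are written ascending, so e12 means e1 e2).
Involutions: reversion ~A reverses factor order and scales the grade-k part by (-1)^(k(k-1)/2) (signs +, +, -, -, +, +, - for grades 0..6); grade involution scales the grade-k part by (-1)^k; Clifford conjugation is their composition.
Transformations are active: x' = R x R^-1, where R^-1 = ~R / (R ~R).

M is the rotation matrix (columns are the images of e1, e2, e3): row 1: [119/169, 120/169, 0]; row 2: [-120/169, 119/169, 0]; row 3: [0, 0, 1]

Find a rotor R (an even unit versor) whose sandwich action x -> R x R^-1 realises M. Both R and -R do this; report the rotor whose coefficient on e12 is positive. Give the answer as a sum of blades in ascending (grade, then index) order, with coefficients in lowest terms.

Method: write R = a + b12*e12 + b13*e13 + b23*e23 with a^2 + b12^2 + b13^2 + b23^2 = 1 (so R^-1 = ~R). Expanding the columns R e_j ~R gives tr M = 4a^2 - 1 and, from the antisymmetric part, M21 - M12 = -4a*b12, M13 - M31 = 4a*b13, M32 - M23 = -4a*b23.
Here tr M = 407/169, so a^2 = (1 + tr M)/4 = 144/169 and a = ±12/13. Taking a = 12/13: M21 - M12 = -240/169, M13 - M31 = 0, M32 - M23 = 0, giving b12 = 5/13, b13 = 0, b23 = 0, i.e. R = 12/13 + 5/13*e12.
Its e12 coefficient is already positive.
Answer: 12/13 + 5/13*e12. Note: both R and -R realise this M (trace 407/169); the covering map identifies them, and the e12-coefficient sign is the tie-breaker.


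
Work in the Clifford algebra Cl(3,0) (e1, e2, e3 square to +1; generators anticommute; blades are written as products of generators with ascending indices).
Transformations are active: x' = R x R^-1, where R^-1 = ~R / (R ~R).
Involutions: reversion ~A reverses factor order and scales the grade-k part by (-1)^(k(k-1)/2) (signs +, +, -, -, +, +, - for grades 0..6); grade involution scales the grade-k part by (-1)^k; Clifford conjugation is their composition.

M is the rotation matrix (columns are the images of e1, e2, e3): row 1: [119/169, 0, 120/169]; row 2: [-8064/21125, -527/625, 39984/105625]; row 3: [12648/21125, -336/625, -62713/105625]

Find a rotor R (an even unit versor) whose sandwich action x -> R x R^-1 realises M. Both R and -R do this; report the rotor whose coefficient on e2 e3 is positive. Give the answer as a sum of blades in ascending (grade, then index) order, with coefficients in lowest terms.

Method: write R = a + b12*e1 e2 + b13*e1 e3 + b23*e2 e3 with a^2 + b12^2 + b13^2 + b23^2 = 1 (so R^-1 = ~R). Expanding the columns R e_j ~R gives tr M = 4a^2 - 1 and, from the antisymmetric part, M21 - M12 = -4a*b12, M13 - M31 = 4a*b13, M32 - M23 = -4a*b23.
Here tr M = -77401/105625, so a^2 = (1 + tr M)/4 = 7056/105625 and a = ±84/325. Taking a = 84/325: M21 - M12 = -8064/21125, M13 - M31 = 2352/21125, M32 - M23 = -96768/105625, giving b12 = 24/65, b13 = 7/65, b23 = 288/325, i.e. R = 84/325 + 24/65*e1 e2 + 7/65*e1 e3 + 288/325*e2 e3.
Its e2 e3 coefficient is already positive.
Answer: 84/325 + 24/65*e1 e2 + 7/65*e1 e3 + 288/325*e2 e3. Key observation: the double cover Spin(3) -> SO(3) sends R and -R to the same matrix (trace -77401/105625 here), so the stated sign of the e2 e3 coefficient is what selects one sheet.


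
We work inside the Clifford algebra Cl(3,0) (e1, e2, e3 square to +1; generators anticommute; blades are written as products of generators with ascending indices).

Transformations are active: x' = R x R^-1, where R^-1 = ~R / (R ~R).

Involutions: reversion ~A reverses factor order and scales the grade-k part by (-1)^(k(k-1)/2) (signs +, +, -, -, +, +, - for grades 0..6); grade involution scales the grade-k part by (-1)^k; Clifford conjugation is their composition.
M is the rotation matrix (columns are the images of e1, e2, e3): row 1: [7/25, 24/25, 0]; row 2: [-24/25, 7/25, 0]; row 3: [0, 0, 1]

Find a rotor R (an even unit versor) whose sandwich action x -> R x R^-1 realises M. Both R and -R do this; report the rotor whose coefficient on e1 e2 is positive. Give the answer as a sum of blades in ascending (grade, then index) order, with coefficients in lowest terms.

Method: write R = a + b12*e1 e2 + b13*e1 e3 + b23*e2 e3 with a^2 + b12^2 + b13^2 + b23^2 = 1 (so R^-1 = ~R). Expanding the columns R e_j ~R gives tr M = 4a^2 - 1 and, from the antisymmetric part, M21 - M12 = -4a*b12, M13 - M31 = 4a*b13, M32 - M23 = -4a*b23.
Here tr M = 39/25, so a^2 = (1 + tr M)/4 = 16/25 and a = ±4/5. Taking a = 4/5: M21 - M12 = -48/25, M13 - M31 = 0, M32 - M23 = 0, giving b12 = 3/5, b13 = 0, b23 = 0, i.e. R = 4/5 + 3/5*e1 e2.
Its e1 e2 coefficient is already positive.
Answer: 4/5 + 3/5*e1 e2. Key observation: the double cover Spin(3) -> SO(3) sends R and -R to the same matrix (trace 39/25 here), so the stated sign of the e1 e2 coefficient is what selects one sheet.


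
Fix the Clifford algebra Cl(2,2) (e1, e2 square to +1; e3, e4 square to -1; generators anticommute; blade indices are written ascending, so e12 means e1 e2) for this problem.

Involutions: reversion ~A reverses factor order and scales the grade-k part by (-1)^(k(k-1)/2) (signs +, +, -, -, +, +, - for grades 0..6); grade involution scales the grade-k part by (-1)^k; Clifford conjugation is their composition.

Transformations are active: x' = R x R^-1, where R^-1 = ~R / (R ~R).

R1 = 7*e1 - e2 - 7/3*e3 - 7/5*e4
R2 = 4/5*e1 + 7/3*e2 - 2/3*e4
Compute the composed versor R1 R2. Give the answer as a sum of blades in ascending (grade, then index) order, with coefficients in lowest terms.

Distribute over the terms of R2 (each basis-blade product reordered to ascending indices, repeated generators contracted through their squares):
R1 (4/5*e1) = 28/5 + 4/5*e12 + 28/15*e13 + 28/25*e14
R1 (7/3*e2) = -7/3 + 49/3*e12 + 49/9*e23 + 49/15*e24
R1 (-2/3*e4) = -14/15 - 14/3*e14 + 2/3*e24 + 14/9*e34
Summing the partial products and collecting blades:
Answer: 7/3 + 257/15*e12 + 28/15*e13 - 266/75*e14 + 49/9*e23 + 59/15*e24 + 14/9*e34


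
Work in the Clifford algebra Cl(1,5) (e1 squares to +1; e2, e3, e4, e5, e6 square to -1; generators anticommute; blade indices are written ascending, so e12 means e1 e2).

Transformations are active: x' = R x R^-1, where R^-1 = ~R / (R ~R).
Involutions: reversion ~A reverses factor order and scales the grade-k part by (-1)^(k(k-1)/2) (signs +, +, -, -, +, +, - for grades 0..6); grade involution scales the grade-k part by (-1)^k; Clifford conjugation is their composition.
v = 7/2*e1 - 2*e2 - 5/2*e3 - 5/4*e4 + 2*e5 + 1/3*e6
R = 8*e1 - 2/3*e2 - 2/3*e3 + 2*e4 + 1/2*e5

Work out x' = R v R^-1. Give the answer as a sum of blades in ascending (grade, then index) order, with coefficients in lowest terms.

~R = 8*e1 - 2/3*e2 - 2/3*e3 + 2*e4 + 1/2*e5, and R ~R = 2119/36, so R^-1 = ~R / (2119/36).
R v = 53/2 - 41/3*e12 - 53/3*e13 - 17*e14 + 57/4*e15 + 8/3*e16 + 1/3*e23 + 29/6*e24 - 1/3*e25 - 2/9*e26 + 35/6*e34 - 1/12*e35 - 2/9*e36 + 37/8*e45 + 2/3*e46 + 1/6*e56
Answer: 15695/4238*e1 + 2966/2119*e2 + 8051/4238*e3 + 25859/8476*e4 - 3284/2119*e5 - 1/3*e6


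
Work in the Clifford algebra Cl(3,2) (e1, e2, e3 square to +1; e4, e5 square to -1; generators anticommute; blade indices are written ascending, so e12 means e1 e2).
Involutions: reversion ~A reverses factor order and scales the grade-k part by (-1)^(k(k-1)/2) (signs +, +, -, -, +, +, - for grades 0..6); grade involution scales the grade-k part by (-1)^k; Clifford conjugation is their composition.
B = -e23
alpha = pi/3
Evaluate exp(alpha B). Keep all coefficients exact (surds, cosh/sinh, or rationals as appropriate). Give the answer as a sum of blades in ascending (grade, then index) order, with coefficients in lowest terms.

B^2 = (-1)^2*(e23)^2 = 1*(-1) = -1 (a basis 2-blade squares to minus the product of its generators' squares).
B^2 = -1 — since the square is negative, the closed form is circular: l = 1, alpha*l = pi/3, so exp(alpha B) = cos(pi/3) + (sin(pi/3)/1)*B = 1/2 + (sqrt(3)/2)*B.
Answer: 1/2 - sqrt(3)/2*e23


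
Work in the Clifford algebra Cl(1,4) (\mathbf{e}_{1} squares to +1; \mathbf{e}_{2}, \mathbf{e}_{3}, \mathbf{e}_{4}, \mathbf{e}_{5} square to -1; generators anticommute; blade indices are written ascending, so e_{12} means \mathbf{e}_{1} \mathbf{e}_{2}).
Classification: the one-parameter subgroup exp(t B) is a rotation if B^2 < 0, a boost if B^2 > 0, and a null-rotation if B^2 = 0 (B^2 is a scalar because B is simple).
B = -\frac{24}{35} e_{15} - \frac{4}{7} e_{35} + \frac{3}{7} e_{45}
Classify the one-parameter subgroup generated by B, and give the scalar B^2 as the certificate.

B^2 term by term: the squares give (-\frac{24}{35})^2*(e_{15})^2 + (-\frac{4}{7})^2*(e_{35})^2 + (\frac{3}{7})^2*(e_{45})^2 = \frac{576}{1225}*(+1) + \frac{16}{49}*(-1) + \frac{9}{49}*(-1) = -\frac{1}{25} (each basis 2-blade squares to minus the product of its generators' squares); cross terms between blades sharing an index anticommute and cancel. So B^2 = -\frac{1}{25}.
Answer: rotation, certificate B^2 = -\frac{1}{25}. Why this suffices: the scalar -\frac{1}{25} survives any versor conjugation, so its sign alone determines the class however B is presented.


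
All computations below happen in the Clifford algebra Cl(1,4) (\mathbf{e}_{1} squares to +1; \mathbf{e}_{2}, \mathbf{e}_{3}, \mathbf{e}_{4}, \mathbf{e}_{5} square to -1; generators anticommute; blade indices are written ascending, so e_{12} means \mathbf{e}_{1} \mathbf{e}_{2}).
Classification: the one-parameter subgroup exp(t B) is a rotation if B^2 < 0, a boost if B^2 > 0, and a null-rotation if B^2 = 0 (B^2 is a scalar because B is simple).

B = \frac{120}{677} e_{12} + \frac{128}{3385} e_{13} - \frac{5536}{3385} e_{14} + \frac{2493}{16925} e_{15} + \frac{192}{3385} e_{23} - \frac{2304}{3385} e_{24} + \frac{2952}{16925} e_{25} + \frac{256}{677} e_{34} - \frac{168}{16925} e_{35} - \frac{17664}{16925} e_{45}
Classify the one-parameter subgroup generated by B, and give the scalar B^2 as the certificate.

B^2 term by term: the squares give (\frac{120}{677})^2*(e_{12})^2 + (\frac{128}{3385})^2*(e_{13})^2 + (-\frac{5536}{3385})^2*(e_{14})^2 + (\frac{2493}{16925})^2*(e_{15})^2 + (\frac{192}{3385})^2*(e_{23})^2 + (-\frac{2304}{3385})^2*(e_{24})^2 + (\frac{2952}{16925})^2*(e_{25})^2 + (\frac{256}{677})^2*(e_{34})^2 + (-\frac{168}{16925})^2*(e_{35})^2 + (-\frac{17664}{16925})^2*(e_{45})^2 = \frac{14400}{458329}*(+1) + \frac{16384}{11458225}*(+1) + \frac{30647296}{11458225}*(+1) + \frac{6215049}{286455625}*(+1) + \frac{36864}{11458225}*(-1) + \frac{5308416}{11458225}*(-1) + \frac{8714304}{286455625}*(-1) + \frac{65536}{458329}*(-1) + \frac{28224}{286455625}*(-1) + \frac{312016896}{286455625}*(-1) = 1 (each basis 2-blade squares to minus the product of its generators' squares); cross terms between blades sharing an index anticommute and cancel; the commuting (index-disjoint) pairs give grade-4 terms 2*c*c'*(blade product), which cancel blade by blade — e_{1234}: \frac{61440}{458329} + \frac{589824}{11458225} - \frac{2125824}{11458225} = 0; e_{1235}: -\frac{8064}{2291645} - \frac{755712}{57291125} + \frac{957312}{57291125} = 0; e_{1245}: -\frac{847872}{2291645} + \frac{32684544}{57291125} - \frac{11487744}{57291125} = 0; e_{1345}: -\frac{4521984}{57291125} - \frac{1860096}{57291125} + \frac{1276416}{11458225} = 0; e_{2345}: -\frac{6782976}{57291125} - \frac{774144}{57291125} + \frac{1511424}{11458225} = 0 — confirming B is simple. So B^2 = 1.
Answer: boost, certificate B^2 = 1. Because 1 is invariant under every versor sandwich, the classification follows from its sign alone.


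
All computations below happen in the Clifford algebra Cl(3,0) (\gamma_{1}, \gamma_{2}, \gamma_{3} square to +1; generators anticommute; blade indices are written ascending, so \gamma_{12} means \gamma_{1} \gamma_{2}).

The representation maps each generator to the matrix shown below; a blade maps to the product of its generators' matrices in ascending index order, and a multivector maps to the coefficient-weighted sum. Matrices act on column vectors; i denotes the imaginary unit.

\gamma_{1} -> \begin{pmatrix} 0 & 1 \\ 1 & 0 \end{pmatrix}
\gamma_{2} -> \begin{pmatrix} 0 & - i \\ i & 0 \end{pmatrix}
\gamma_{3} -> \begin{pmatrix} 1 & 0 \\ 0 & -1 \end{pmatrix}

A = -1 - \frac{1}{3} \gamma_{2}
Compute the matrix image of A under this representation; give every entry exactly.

M = (-1)*1 + (-\frac{1}{3})*rho(\gamma_{2}), summed entrywise (1 is the identity matrix):
Answer: \begin{pmatrix} -1 & \frac{i}{3} \\ - \frac{i}{3} & -1 \end{pmatrix}


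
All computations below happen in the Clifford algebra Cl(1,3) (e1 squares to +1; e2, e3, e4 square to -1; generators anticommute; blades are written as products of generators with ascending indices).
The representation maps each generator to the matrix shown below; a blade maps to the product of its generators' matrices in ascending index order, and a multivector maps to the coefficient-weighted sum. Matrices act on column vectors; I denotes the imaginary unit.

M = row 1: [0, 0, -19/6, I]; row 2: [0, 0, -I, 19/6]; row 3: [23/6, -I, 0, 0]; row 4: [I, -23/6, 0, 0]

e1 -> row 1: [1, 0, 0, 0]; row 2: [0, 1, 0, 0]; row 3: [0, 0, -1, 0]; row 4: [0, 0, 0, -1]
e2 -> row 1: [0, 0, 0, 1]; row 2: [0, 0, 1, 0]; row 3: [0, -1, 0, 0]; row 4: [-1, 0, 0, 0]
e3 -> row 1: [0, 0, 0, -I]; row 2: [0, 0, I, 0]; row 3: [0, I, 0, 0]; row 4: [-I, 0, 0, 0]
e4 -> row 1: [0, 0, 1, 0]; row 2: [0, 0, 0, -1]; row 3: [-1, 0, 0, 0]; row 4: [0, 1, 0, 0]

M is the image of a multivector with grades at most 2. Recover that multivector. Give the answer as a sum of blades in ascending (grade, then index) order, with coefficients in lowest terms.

Method: the blade images are trace-orthogonal — tr(rho(e_A) rho(e_B)^-1) = 4 if A = B and 0 otherwise — and rho(e_A)^-1 = (e_A)^2 * rho(e_A) with (e_A)^2 = +1 or -1, so the coefficient of e_A in the preimage is (e_A)^2 * tr(M rho(e_A))/4.
Nonzero projections over blades of grade <= 2: e3: (e3)^2 = -1, tr(M rho(e3)) = 4, coefficient -1; e4: (e4)^2 = -1, tr(M rho(e4)) = 14, coefficient -7/2; e1 e4: (e1 e4)^2 = +1, tr(M rho(e1 e4)) = 4/3, coefficient 1/3. Every other blade of grade <= 2 projects to 0.
Answer: -e3 - 7/2*e4 + 1/3*e1 e4


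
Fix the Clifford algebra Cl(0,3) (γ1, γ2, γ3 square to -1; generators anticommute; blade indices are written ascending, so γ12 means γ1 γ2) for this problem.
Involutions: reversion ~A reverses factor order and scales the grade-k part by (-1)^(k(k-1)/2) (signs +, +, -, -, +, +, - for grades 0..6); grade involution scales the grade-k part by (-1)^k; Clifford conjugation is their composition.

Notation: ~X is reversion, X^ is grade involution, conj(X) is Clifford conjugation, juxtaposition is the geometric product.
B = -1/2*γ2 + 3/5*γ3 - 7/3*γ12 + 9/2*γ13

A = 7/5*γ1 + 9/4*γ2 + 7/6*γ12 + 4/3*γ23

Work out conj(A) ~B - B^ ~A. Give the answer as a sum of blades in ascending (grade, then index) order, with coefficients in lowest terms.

first term: 115/72 - 35/6*γ1 + 61/15*γ2 - 169/30*γ3 - 53/10*γ12 - 889/225*γ13 + 39/10*γ23 - 433/40*γ123
second term: -277/72 + 14/3*γ1 - 37/15*γ2 + 209/30*γ3 - 67/10*γ12 - 511/225*γ13 + 33/5*γ23 - 377/40*γ123
Answer: 49/9 - 21/2*γ1 + 98/15*γ2 - 63/5*γ3 + 7/5*γ12 - 42/25*γ13 - 27/10*γ23 - 7/5*γ123


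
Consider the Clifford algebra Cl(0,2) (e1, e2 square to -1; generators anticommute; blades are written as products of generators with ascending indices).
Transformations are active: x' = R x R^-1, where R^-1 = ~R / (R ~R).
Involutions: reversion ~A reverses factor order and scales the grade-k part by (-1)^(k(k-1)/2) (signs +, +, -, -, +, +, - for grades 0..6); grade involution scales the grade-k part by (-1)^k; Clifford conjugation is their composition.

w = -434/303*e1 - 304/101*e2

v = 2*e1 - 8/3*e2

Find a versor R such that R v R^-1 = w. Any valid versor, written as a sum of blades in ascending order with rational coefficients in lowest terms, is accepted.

Key observation: q(v) = q(w) = -100/9 (sandwiches preserve the norm), so R = v + w = 172/303*e1 - 1720/303*e2 works whenever it is invertible — the component of v along it is kept and (v - w)/2 reverses, sending v to w.
Answer: 172/303*e1 - 1720/303*e2


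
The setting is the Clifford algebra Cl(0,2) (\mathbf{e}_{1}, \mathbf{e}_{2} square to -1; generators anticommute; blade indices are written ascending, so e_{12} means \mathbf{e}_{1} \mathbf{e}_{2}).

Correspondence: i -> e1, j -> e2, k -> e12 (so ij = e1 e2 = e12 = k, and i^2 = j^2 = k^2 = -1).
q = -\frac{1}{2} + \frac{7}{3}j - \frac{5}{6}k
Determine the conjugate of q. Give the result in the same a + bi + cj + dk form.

In blades: q = -\frac{1}{2} + \frac{7}{3} e_{2} - \frac{5}{6} e_{12}.
Conjugation here is Clifford conjugation: the scalar is fixed and the grade-1 and grade-2 blades all flip sign, giving -\frac{1}{2} - \frac{7}{3} e_{2} + \frac{5}{6} e_{12}; translating back:
Answer: -\frac{1}{2} - \frac{7}{3}j + \frac{5}{6}k


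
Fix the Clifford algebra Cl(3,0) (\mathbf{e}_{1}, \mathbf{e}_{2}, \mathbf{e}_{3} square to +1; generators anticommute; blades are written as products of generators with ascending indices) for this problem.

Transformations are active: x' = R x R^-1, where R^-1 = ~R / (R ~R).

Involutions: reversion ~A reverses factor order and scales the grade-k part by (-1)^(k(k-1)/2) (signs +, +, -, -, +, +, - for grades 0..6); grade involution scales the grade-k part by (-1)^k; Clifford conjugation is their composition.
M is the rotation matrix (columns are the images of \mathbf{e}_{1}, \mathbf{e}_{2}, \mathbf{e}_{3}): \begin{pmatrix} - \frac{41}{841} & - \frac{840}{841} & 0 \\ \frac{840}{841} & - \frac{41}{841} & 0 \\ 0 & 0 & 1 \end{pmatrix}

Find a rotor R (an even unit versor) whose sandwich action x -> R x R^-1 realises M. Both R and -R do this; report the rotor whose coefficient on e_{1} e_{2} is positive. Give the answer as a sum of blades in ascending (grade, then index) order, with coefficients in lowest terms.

Method: write R = a + b12*e_{1} e_{2} + b13*e_{1} e_{3} + b23*e_{2} e_{3} with a^2 + b12^2 + b13^2 + b23^2 = 1 (so R^-1 = ~R). Expanding the columns R e_j ~R gives tr M = 4a^2 - 1 and, from the antisymmetric part, M21 - M12 = -4a*b12, M13 - M31 = 4a*b13, M32 - M23 = -4a*b23.
Here tr M = \frac{759}{841}, so a^2 = (1 + tr M)/4 = \frac{400}{841} and a = ±\frac{20}{29}. Taking a = \frac{20}{29}: M21 - M12 = \frac{1680}{841}, M13 - M31 = 0, M32 - M23 = 0, giving b12 = -\frac{21}{29}, b13 = 0, b23 = 0, i.e. R = \frac{20}{29} - \frac{21}{29} e_{1} e_{2}.
Its e_{1} e_{2} coefficient is negative, so report the other preimage -R.
Answer: -\frac{20}{29} + \frac{21}{29} e_{1} e_{2}. Uniqueness: Spin(3) -> SO(3) maps R and -R to the same rotation of trace \frac{759}{841}; fixing the sign of the e_{1} e_{2} coefficient removes the ambiguity.


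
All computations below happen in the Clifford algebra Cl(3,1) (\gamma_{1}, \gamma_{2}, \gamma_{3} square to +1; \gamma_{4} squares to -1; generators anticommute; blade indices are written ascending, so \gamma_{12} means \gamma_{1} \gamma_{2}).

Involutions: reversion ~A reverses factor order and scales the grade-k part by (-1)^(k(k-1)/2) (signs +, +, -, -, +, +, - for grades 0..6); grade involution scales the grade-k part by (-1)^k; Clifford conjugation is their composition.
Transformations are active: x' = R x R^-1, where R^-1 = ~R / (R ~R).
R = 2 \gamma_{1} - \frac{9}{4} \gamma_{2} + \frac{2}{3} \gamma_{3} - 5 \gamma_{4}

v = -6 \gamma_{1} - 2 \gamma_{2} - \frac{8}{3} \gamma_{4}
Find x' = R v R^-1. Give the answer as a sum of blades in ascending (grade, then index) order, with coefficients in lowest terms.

~R = 2 \gamma_{1} - \frac{9}{4} \gamma_{2} + \frac{2}{3} \gamma_{3} - 5 \gamma_{4}, and R ~R = -\frac{2231}{144}, so R^-1 = ~R / (-\frac{2231}{144}).
R v = -\frac{125}{6} - \frac{35}{2} \gamma_{12} + 4 \gamma_{13} - \frac{106}{3} \gamma_{14} + \frac{4}{3} \gamma_{23} - 4 \gamma_{24} - \frac{16}{9} \gamma_{34}
Answer: \frac{25386}{2231} \gamma_{1} - \frac{9038}{2231} \gamma_{2} + \frac{4000}{2231} \gamma_{3} - \frac{72152}{6693} \gamma_{4}


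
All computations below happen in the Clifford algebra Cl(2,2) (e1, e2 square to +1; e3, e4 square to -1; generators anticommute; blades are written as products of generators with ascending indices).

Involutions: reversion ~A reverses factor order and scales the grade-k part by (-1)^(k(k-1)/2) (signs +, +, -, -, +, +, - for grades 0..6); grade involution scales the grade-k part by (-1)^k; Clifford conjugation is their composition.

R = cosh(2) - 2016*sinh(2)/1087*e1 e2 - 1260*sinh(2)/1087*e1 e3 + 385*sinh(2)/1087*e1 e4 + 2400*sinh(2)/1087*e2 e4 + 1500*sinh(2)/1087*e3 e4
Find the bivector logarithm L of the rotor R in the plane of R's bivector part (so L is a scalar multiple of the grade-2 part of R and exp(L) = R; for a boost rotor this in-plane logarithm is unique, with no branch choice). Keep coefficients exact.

The scalar part of R is cosh(2), which determines |rapidity| via cosh; the sign lives in the bivector part, and pairing them (bivector part over sinh of the rapidity = the plane) gives the unique in-plane L = rapidity * plane.
Concretely: cosh(rapidity) = cosh(2) gives rapidity = ±2, and since rapidity/sinh(rapidity) is even the sign is immaterial: L = (rapidity/sinh(rapidity)) * <R>_2 = (2/sinh(2)) * <R>_2.
Answer: -4032/1087*e1 e2 - 2520/1087*e1 e3 + 770/1087*e1 e4 + 4800/1087*e2 e4 + 3000/1087*e3 e4


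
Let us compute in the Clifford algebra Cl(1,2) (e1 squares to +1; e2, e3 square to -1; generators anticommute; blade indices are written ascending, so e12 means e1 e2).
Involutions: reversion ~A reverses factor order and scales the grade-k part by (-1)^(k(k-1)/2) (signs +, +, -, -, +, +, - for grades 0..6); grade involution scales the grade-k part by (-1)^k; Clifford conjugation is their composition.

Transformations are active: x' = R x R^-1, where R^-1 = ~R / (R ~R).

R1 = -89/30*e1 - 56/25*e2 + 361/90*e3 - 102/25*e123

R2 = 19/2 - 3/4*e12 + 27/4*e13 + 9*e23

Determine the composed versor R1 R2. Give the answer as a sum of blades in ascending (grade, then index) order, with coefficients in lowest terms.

Distribute over the terms of R1 (each basis-blade product reordered to ascending indices, repeated generators contracted through their squares):
(-89/30*e1) R2 = -1691/60*e1 + 89/40*e2 - 801/40*e3 - 267/10*e123
(-56/25*e2) R2 = 42/25*e1 - 532/25*e2 + 504/25*e3 + 378/25*e123
(361/90*e3) R2 = 1083/40*e1 + 361/10*e2 + 6859/180*e3 - 361/120*e123
(-102/25*e123) R2 = 918/25*e1 + 1377/50*e2 + 153/50*e3 - 969/25*e123
Summing the partial products and collecting blades:
Answer: 895/24*e1 + 8917/200*e2 + 74341/1800*e3 - 32009/600*e123


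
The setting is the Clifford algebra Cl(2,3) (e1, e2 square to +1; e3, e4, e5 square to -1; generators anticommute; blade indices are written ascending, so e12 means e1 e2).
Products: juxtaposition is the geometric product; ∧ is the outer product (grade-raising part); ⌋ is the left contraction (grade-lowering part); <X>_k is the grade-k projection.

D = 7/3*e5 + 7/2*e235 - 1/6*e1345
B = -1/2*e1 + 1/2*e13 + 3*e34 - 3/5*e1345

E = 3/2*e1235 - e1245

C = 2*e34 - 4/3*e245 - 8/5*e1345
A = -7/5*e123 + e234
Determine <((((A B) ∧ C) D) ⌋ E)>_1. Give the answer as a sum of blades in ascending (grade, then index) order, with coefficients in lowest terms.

step 1: -23/10*e2 + 7/10*e23 + 37/10*e124 - 3/5*e125 - 21/25*e245 + 1/2*e1234
step 2: -23/5*e234 - 122/25*e12345
step 3: 61/75*e2 + 427/25*e14 - 161/10*e45 + 23/30*e125 + 854/75*e1234 - 161/15*e2345
step 4: -23/20*e3 + 23/30*e4 - 161/10*e12 + 427/25*e25 - 61/50*e135 + 61/75*e145
step 5: -23/20*e3 + 23/30*e4
Answer: -23/20*e3 + 23/30*e4


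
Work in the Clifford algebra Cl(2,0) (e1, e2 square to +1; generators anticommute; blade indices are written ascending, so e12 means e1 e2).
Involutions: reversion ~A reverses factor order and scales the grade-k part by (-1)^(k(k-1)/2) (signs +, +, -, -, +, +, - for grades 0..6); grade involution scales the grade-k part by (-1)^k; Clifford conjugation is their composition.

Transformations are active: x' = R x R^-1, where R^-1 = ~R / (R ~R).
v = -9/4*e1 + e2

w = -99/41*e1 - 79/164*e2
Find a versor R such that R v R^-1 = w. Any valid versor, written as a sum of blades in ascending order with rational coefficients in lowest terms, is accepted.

A norm check does it: q(v) = q(w) = 97/16, hence R = v + w = -765/164*e1 + 85/164*e2 realises the map — parallel part kept, (v - w)/2 negated, v carried to w.
Answer: -765/164*e1 + 85/164*e2


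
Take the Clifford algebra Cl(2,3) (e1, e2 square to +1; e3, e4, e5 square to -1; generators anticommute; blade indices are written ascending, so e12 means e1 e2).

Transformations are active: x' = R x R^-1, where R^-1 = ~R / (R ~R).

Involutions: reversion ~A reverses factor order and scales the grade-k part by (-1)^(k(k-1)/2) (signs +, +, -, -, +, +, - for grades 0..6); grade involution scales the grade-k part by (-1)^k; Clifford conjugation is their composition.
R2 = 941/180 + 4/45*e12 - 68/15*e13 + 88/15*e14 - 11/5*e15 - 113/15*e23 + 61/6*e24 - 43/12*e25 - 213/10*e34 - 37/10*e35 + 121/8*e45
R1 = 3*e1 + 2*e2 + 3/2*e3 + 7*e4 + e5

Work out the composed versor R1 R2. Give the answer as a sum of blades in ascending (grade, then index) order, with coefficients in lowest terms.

Distribute over the terms of R1 (each basis-blade product reordered to ascending indices, repeated generators contracted through their squares):
(3*e1) R2 = 941/60*e1 + 4/15*e2 - 68/5*e3 + 88/5*e4 - 33/5*e5 - 113/5*e123 + 61/2*e124 - 43/4*e125 - 639/10*e134 - 111/10*e135 + 363/8*e145
(2*e2) R2 = -8/45*e1 + 941/90*e2 - 226/15*e3 + 61/3*e4 - 43/6*e5 + 136/15*e123 - 176/15*e124 + 22/5*e125 - 213/5*e234 - 37/5*e235 + 121/4*e245
(3/2*e3) R2 = -34/5*e1 - 113/10*e2 + 941/120*e3 + 639/20*e4 + 111/20*e5 + 2/15*e123 - 44/5*e134 + 33/10*e135 - 61/4*e234 + 43/8*e235 + 363/16*e345
(7*e4) R2 = 616/15*e1 + 427/6*e2 - 1491/10*e3 + 6587/180*e4 - 847/8*e5 + 28/45*e124 - 476/15*e134 + 77/5*e145 - 791/15*e234 + 301/12*e245 + 259/10*e345
(e5) R2 = -11/5*e1 - 43/12*e2 - 37/10*e3 + 121/8*e4 + 941/180*e5 + 4/45*e125 - 68/15*e135 + 88/15*e145 - 113/15*e235 + 61/6*e245 - 213/10*e345
Summing the partial products and collecting blades:
Answer: 8563/180*e1 + 12061/180*e2 - 1389/8*e3 + 43777/360*e4 - 39191/360*e5 - 67/5*e123 + 349/18*e124 - 1127/180*e125 - 3133/30*e134 - 37/3*e135 + 7997/120*e145 - 1327/12*e234 - 1147/120*e235 + 131/2*e245 + 2183/80*e345
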